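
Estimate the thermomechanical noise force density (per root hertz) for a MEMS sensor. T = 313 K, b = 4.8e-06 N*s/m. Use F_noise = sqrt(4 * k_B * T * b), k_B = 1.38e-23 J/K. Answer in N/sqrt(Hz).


Step 1: Compute 4 * k_B * T * b
= 4 * 1.38e-23 * 313 * 4.8e-06
= 8.2932e-26 N^2/Hz
Step 2: F_noise = sqrt(8.2932e-26)
F_noise = 2.88e-13 N/sqrt(Hz)


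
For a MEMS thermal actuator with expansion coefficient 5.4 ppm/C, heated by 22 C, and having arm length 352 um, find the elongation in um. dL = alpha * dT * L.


Step 1: Convert CTE: alpha = 5.4 ppm/C = 5.4e-6 /C
Step 2: dL = 5.4e-6 * 22 * 352
dL = 0.0418 um


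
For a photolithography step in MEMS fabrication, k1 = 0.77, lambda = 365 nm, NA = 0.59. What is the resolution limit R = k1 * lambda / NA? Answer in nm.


Step 1: Identify values: k1 = 0.77, lambda = 365 nm, NA = 0.59
Step 2: R = k1 * lambda / NA
R = 0.77 * 365 / 0.59
R = 476.4 nm


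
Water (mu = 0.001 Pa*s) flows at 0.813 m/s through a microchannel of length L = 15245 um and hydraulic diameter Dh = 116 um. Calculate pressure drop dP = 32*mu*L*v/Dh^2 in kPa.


Step 1: Convert to SI: L = 15245e-6 m, Dh = 116e-6 m
Step 2: dP = 32 * 0.001 * 15245e-6 * 0.813 / (116e-6)^2
Step 3: dP = 29474.88 Pa
Step 4: Convert to kPa: dP = 29.47 kPa


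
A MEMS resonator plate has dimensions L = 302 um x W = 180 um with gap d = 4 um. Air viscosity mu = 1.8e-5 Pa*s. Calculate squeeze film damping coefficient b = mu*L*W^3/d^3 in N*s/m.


Step 1: Convert to SI.
L = 302e-6 m, W = 180e-6 m, d = 4e-6 m
Step 2: W^3 = (180e-6)^3 = 5.83e-12 m^3
Step 3: d^3 = (4e-6)^3 = 6.40e-17 m^3
Step 4: b = 1.8e-5 * 302e-6 * 5.83e-12 / 6.40e-17
b = 4.95e-04 N*s/m


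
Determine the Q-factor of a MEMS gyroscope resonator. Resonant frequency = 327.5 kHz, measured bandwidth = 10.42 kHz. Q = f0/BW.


Step 1: Q = f0 / bandwidth
Step 2: Q = 327.5 / 10.42
Q = 31.4


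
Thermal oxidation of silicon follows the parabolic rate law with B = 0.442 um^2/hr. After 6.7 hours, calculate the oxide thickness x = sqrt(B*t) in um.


Step 1: Compute B*t = 0.442 * 6.7 = 2.9614
Step 2: x = sqrt(2.9614)
x = 1.721 um


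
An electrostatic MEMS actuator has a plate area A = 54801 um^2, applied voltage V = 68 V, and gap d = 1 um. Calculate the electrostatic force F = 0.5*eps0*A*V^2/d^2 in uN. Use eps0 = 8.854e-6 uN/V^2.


Step 1: Identify parameters.
eps0 = 8.854e-6 uN/V^2, A = 54801 um^2, V = 68 V, d = 1 um
Step 2: Compute V^2 = 68^2 = 4624
Step 3: Compute d^2 = 1^2 = 1
Step 4: F = 0.5 * 8.854e-6 * 54801 * 4624 / 1
F = 1121.801 uN


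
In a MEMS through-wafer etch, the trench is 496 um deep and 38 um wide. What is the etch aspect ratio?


Step 1: AR = depth / width
Step 2: AR = 496 / 38
AR = 13.1


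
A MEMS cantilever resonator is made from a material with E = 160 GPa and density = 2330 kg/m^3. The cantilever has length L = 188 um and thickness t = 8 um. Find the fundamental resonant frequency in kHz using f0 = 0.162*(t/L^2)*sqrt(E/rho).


Step 1: Convert units to SI.
t_SI = 8e-6 m, L_SI = 188e-6 m
Step 2: Calculate sqrt(E/rho).
sqrt(160e9 / 2330) = 8286.71 m/s
Step 3: Compute f0.
f0 = 0.162 * 8e-6 / (188e-6)^2 * 8286.71 = 303858.5 Hz = 303.86 kHz


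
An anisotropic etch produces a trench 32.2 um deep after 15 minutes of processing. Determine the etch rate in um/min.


Step 1: Etch rate = depth / time
Step 2: rate = 32.2 / 15
rate = 2.147 um/min


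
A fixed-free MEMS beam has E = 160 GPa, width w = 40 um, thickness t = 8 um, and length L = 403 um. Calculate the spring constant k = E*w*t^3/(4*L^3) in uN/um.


Step 1: Convert E to consistent units (1 GPa = 1000 uN/um^2).
E = 160 GPa = 160000 uN/um^2
Step 2: Compute t^3 = 8^3 = 512
Step 3: Compute L^3 = 403^3 = 65450827
Step 4: k = 160000 * 40 * 512 / (4 * 65450827)
k = 12.5163 uN/um


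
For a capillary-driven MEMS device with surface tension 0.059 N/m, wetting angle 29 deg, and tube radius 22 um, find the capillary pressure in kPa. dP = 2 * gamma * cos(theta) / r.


Step 1: cos(29 deg) = 0.8746
Step 2: Convert r to m: r = 22e-6 m
Step 3: dP = 2 * 0.059 * 0.8746 / 22e-6 = 4691.0 Pa
Step 4: Convert Pa to kPa (divide by 1000).
dP = 4.69 kPa


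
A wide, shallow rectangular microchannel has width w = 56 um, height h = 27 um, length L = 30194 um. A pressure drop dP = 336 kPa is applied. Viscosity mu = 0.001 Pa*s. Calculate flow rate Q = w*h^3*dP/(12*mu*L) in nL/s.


Step 1: Convert all dimensions to SI (meters).
w = 56e-6 m, h = 27e-6 m, L = 30194e-6 m, dP = 336e3 Pa
Step 2: Q = w * h^3 * dP / (12 * mu * L)
Q = 56e-6 * (27e-6)^3 * 336e3 / (12 * 0.001 * 30194e-6) = 1.02215487e-09 m^3/s
Step 3: Convert Q from m^3/s to nL/s (1 m^3 = 1e12 nL, so multiply by 1e12).
Q = 1022.155 nL/s


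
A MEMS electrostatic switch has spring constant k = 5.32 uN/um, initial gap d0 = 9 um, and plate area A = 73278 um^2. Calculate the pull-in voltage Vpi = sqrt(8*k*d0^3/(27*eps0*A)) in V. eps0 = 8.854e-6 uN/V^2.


Step 1: Compute numerator: 8 * k * d0^3 = 8 * 5.32 * 9^3 = 31026.24
Step 2: Compute denominator: 27 * eps0 * A = 27 * 8.854e-6 * 73278 = 17.517692
Step 3: Vpi = sqrt(31026.24 / 17.517692)
Vpi = 42.08 V


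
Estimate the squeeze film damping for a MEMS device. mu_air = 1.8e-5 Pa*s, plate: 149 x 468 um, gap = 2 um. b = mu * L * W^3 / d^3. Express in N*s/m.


Step 1: Convert to SI.
L = 149e-6 m, W = 468e-6 m, d = 2e-6 m
Step 2: W^3 = (468e-6)^3 = 1.03e-10 m^3
Step 3: d^3 = (2e-6)^3 = 8.00e-18 m^3
Step 4: b = 1.8e-5 * 149e-6 * 1.03e-10 / 8.00e-18
b = 3.44e-02 N*s/m


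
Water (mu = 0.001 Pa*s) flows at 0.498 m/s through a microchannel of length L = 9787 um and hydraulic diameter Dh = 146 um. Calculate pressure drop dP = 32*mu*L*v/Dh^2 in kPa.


Step 1: Convert to SI: L = 9787e-6 m, Dh = 146e-6 m
Step 2: dP = 32 * 0.001 * 9787e-6 * 0.498 / (146e-6)^2
Step 3: dP = 7316.83 Pa
Step 4: Convert to kPa: dP = 7.32 kPa


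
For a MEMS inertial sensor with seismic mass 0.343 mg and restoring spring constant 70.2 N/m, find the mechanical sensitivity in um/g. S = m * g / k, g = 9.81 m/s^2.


Step 1: Convert mass: m = 0.343 mg = 3.43e-07 kg
Step 2: S = m * g / k = 3.43e-07 * 9.81 / 70.2
Step 3: S = 4.79e-08 m/g
Step 4: Convert to um/g: S = 0.048 um/g


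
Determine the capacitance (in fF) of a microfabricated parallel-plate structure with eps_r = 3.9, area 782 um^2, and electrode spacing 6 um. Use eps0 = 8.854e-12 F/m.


Step 1: Convert area to m^2: A = 782e-12 m^2
Step 2: Convert gap to m: d = 6e-6 m
Step 3: C = eps0 * eps_r * A / d
C = 8.854e-12 * 3.9 * 782e-12 / 6e-6
Step 4: Convert to fF (multiply by 1e15).
C = 4.5 fF


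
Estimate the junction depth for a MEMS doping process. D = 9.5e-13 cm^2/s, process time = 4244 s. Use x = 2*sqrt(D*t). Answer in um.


Step 1: Compute D*t = 9.5e-13 * 4244 = 4.0318e-09 cm^2
Step 2: sqrt(D*t) = 6.3496e-05 cm
Step 3: x = 2 * 6.3496e-05 cm = 1.26992e-04 cm
Step 4: Convert to um (1 cm = 1e4 um): x = 1.27 um


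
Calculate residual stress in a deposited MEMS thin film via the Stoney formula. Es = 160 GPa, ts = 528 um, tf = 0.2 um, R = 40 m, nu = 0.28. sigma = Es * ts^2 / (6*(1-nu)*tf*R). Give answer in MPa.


Step 1: Compute numerator: Es * ts^2 = 160 * 528^2 = 44605440 (GPa*um^2)
Step 2: Compute denominator (R in um): 6*(1-nu)*tf*R = 6*0.72*0.2*40e6 = 34560000.0 (um^2)
Step 3: sigma (GPa) = 44605440 / 34560000.0 = 1.290667e+00 GPa
Step 4: Convert to MPa (x1000): sigma = 1290.7 MPa


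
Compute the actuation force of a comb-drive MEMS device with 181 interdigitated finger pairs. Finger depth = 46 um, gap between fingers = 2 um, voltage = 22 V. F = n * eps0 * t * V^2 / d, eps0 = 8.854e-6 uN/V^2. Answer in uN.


Step 1: Parameters: n=181, eps0=8.854e-6 uN/V^2, t=46 um, V=22 V, d=2 um
Step 2: V^2 = 484
Step 3: F = 181 * 8.854e-6 * 46 * 484 / 2
F = 17.84 uN


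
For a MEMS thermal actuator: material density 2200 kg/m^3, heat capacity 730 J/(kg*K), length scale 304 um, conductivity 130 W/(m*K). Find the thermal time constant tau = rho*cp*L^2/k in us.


Step 1: Convert L to m: L = 304e-6 m
Step 2: L^2 = (304e-6)^2 = 9.2416e-08 m^2
Step 3: tau = 2200 * 730 * 9.2416e-08 / 130 = 1.14169305e-03 s
Step 4: Convert to microseconds (multiply by 1e6).
tau = 1141.693 us


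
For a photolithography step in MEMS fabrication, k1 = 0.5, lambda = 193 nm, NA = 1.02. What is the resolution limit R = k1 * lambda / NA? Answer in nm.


Step 1: Identify values: k1 = 0.5, lambda = 193 nm, NA = 1.02
Step 2: R = k1 * lambda / NA
R = 0.5 * 193 / 1.02
R = 94.6 nm


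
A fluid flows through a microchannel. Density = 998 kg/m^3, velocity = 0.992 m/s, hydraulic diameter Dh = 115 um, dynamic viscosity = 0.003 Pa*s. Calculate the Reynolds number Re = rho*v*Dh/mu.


Step 1: Convert Dh to meters: Dh = 115e-6 m
Step 2: Re = rho * v * Dh / mu
Re = 998 * 0.992 * 115e-6 / 0.003
Re = 37.951


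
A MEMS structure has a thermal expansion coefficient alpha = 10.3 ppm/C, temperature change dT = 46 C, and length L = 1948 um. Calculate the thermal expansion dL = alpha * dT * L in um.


Step 1: Convert CTE: alpha = 10.3 ppm/C = 10.3e-6 /C
Step 2: dL = 10.3e-6 * 46 * 1948
dL = 0.923 um


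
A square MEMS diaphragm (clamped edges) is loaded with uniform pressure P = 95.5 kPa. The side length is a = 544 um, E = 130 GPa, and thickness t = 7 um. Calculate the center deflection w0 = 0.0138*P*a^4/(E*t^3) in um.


Step 1: Convert pressure to compatible units (E is in GPa, so P in GPa).
P = 95.5 kPa = 95.5e-6 GPa
Step 2: Compute numerator: 0.0138 * P * a^4.
a^4 = 544^4 = 87578116096
numerator = 0.0138 * 95.5e-6 * 87578116096 = 1.154192e+05
Step 3: Compute denominator: E * t^3 = 130 * 7^3 = 44590
Step 4: w0 = numerator / denominator = 1.154192e+05 / 44590 = 2.5885 um


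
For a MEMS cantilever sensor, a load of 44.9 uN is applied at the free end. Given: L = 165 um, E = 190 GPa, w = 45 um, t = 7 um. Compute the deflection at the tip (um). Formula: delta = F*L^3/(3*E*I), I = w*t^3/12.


Step 1: Calculate the second moment of area.
I = w * t^3 / 12 = 45 * 7^3 / 12 = 1286.25 um^4
Step 2: Convert E to consistent units (1 GPa = 1000 uN/um^2).
E = 190 GPa = 190000 uN/um^2
Step 3: Calculate tip deflection.
delta = F * L^3 / (3 * E * I)
delta = 44.9 * 165^3 / (3 * 190000 * 1286.25)
delta = 0.2751 um


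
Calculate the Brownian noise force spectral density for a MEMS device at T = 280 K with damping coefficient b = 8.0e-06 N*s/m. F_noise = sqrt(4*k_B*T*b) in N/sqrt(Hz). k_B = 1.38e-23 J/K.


Step 1: Compute 4 * k_B * T * b
= 4 * 1.38e-23 * 280 * 8.0e-06
= 1.2365e-25 N^2/Hz
Step 2: F_noise = sqrt(1.2365e-25)
F_noise = 3.52e-13 N/sqrt(Hz)


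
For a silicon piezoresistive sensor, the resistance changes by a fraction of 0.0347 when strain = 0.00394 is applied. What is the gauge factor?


Step 1: Identify values.
dR/R = 0.0347, strain = 0.00394
Step 2: GF = (dR/R) / strain = 0.0347 / 0.00394
GF = 8.8


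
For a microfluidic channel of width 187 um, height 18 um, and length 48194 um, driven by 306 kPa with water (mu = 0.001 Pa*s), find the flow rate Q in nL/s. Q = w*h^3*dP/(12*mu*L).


Step 1: Convert all dimensions to SI (meters).
w = 187e-6 m, h = 18e-6 m, L = 48194e-6 m, dP = 306e3 Pa
Step 2: Q = w * h^3 * dP / (12 * mu * L)
Q = 187e-6 * (18e-6)^3 * 306e3 / (12 * 0.001 * 48194e-6) = 5.7704054e-10 m^3/s
Step 3: Convert Q from m^3/s to nL/s (1 m^3 = 1e12 nL, so multiply by 1e12).
Q = 577.041 nL/s


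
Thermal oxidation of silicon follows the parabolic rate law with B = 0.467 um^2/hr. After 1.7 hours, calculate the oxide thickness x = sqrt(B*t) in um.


Step 1: Compute B*t = 0.467 * 1.7 = 0.7939
Step 2: x = sqrt(0.7939)
x = 0.891 um


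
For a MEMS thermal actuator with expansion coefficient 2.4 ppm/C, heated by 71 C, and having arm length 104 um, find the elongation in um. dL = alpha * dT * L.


Step 1: Convert CTE: alpha = 2.4 ppm/C = 2.4e-6 /C
Step 2: dL = 2.4e-6 * 71 * 104
dL = 0.0177 um


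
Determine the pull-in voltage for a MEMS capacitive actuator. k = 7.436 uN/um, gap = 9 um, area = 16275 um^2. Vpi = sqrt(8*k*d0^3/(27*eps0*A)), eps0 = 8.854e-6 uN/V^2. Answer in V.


Step 1: Compute numerator: 8 * k * d0^3 = 8 * 7.436 * 9^3 = 43366.752
Step 2: Compute denominator: 27 * eps0 * A = 27 * 8.854e-6 * 16275 = 3.890669
Step 3: Vpi = sqrt(43366.752 / 3.890669)
Vpi = 105.58 V


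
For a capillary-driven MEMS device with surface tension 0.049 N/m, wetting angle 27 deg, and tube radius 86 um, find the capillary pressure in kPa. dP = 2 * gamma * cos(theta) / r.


Step 1: cos(27 deg) = 0.891
Step 2: Convert r to m: r = 86e-6 m
Step 3: dP = 2 * 0.049 * 0.891 / 86e-6 = 1015.3 Pa
Step 4: Convert Pa to kPa (divide by 1000).
dP = 1.02 kPa


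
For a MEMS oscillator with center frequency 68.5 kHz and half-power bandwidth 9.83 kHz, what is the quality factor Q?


Step 1: Q = f0 / bandwidth
Step 2: Q = 68.5 / 9.83
Q = 7.0


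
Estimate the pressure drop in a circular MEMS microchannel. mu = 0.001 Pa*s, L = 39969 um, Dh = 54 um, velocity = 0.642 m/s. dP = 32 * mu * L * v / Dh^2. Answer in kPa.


Step 1: Convert to SI: L = 39969e-6 m, Dh = 54e-6 m
Step 2: dP = 32 * 0.001 * 39969e-6 * 0.642 / (54e-6)^2
Step 3: dP = 281592.30 Pa
Step 4: Convert to kPa: dP = 281.59 kPa


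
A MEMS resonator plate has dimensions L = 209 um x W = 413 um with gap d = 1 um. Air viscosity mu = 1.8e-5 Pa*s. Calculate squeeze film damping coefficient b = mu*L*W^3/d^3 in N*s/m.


Step 1: Convert to SI.
L = 209e-6 m, W = 413e-6 m, d = 1e-6 m
Step 2: W^3 = (413e-6)^3 = 7.04e-11 m^3
Step 3: d^3 = (1e-6)^3 = 1.00e-18 m^3
Step 4: b = 1.8e-5 * 209e-6 * 7.04e-11 / 1.00e-18
b = 2.65e-01 N*s/m


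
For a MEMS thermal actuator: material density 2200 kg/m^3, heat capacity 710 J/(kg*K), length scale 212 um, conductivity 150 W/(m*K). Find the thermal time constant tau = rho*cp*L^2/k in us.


Step 1: Convert L to m: L = 212e-6 m
Step 2: L^2 = (212e-6)^2 = 4.4944e-08 m^2
Step 3: tau = 2200 * 710 * 4.4944e-08 / 150 = 4.6801685e-04 s
Step 4: Convert to microseconds (multiply by 1e6).
tau = 468.017 us


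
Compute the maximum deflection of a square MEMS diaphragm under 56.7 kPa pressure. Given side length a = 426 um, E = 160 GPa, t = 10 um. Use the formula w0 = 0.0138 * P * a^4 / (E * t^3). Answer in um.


Step 1: Convert pressure to compatible units (E is in GPa, so P in GPa).
P = 56.7 kPa = 56.7e-6 GPa
Step 2: Compute numerator: 0.0138 * P * a^4.
a^4 = 426^4 = 32933538576
numerator = 0.0138 * 56.7e-6 * 32933538576 = 2.57692e+04
Step 3: Compute denominator: E * t^3 = 160 * 10^3 = 160000
Step 4: w0 = numerator / denominator = 2.57692e+04 / 160000 = 0.1611 um


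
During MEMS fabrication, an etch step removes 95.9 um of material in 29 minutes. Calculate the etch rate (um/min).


Step 1: Etch rate = depth / time
Step 2: rate = 95.9 / 29
rate = 3.307 um/min


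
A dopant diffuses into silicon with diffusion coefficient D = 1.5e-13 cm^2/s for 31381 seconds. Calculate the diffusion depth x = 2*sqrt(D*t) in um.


Step 1: Compute D*t = 1.5e-13 * 31381 = 4.70715e-09 cm^2
Step 2: sqrt(D*t) = 6.86087e-05 cm
Step 3: x = 2 * 6.86087e-05 cm = 1.372174e-04 cm
Step 4: Convert to um (1 cm = 1e4 um): x = 1.372 um


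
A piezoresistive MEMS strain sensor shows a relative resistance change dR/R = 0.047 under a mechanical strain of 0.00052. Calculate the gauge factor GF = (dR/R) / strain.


Step 1: Identify values.
dR/R = 0.047, strain = 0.00052
Step 2: GF = (dR/R) / strain = 0.047 / 0.00052
GF = 90.4


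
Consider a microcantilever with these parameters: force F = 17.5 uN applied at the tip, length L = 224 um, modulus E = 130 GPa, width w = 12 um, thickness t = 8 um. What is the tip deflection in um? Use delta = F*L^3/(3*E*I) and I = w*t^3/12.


Step 1: Calculate the second moment of area.
I = w * t^3 / 12 = 12 * 8^3 / 12 = 512.0 um^4
Step 2: Convert E to consistent units (1 GPa = 1000 uN/um^2).
E = 130 GPa = 130000 uN/um^2
Step 3: Calculate tip deflection.
delta = F * L^3 / (3 * E * I)
delta = 17.5 * 224^3 / (3 * 130000 * 512.0)
delta = 0.985 um


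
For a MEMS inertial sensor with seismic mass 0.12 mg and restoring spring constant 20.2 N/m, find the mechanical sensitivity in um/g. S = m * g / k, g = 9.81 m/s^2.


Step 1: Convert mass: m = 0.12 mg = 1.20e-07 kg
Step 2: S = m * g / k = 1.20e-07 * 9.81 / 20.2
Step 3: S = 5.83e-08 m/g
Step 4: Convert to um/g: S = 0.058 um/g


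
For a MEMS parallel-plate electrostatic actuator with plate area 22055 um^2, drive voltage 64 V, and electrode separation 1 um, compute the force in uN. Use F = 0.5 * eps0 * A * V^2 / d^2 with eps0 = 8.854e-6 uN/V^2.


Step 1: Identify parameters.
eps0 = 8.854e-6 uN/V^2, A = 22055 um^2, V = 64 V, d = 1 um
Step 2: Compute V^2 = 64^2 = 4096
Step 3: Compute d^2 = 1^2 = 1
Step 4: F = 0.5 * 8.854e-6 * 22055 * 4096 / 1
F = 399.923 uN


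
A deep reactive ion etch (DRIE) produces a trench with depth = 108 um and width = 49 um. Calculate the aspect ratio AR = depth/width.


Step 1: AR = depth / width
Step 2: AR = 108 / 49
AR = 2.2


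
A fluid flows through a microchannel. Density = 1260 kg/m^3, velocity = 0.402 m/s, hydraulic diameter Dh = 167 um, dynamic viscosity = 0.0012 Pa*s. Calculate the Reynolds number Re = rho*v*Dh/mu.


Step 1: Convert Dh to meters: Dh = 167e-6 m
Step 2: Re = rho * v * Dh / mu
Re = 1260 * 0.402 * 167e-6 / 0.0012
Re = 70.491


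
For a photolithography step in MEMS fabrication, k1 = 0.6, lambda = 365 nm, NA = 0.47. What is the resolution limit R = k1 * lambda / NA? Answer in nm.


Step 1: Identify values: k1 = 0.6, lambda = 365 nm, NA = 0.47
Step 2: R = k1 * lambda / NA
R = 0.6 * 365 / 0.47
R = 466.0 nm


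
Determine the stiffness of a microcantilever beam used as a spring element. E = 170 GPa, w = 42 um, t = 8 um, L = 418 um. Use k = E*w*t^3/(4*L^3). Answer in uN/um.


Step 1: Convert E to consistent units (1 GPa = 1000 uN/um^2).
E = 170 GPa = 170000 uN/um^2
Step 2: Compute t^3 = 8^3 = 512
Step 3: Compute L^3 = 418^3 = 73034632
Step 4: k = 170000 * 42 * 512 / (4 * 73034632)
k = 12.5135 uN/um


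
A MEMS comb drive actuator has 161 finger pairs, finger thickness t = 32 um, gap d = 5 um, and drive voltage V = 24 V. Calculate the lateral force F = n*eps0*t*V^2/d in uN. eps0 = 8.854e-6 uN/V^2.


Step 1: Parameters: n=161, eps0=8.854e-6 uN/V^2, t=32 um, V=24 V, d=5 um
Step 2: V^2 = 576
Step 3: F = 161 * 8.854e-6 * 32 * 576 / 5
F = 5.255 uN


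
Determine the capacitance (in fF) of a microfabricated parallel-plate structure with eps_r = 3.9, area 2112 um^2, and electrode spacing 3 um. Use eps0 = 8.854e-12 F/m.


Step 1: Convert area to m^2: A = 2112e-12 m^2
Step 2: Convert gap to m: d = 3e-6 m
Step 3: C = eps0 * eps_r * A / d
C = 8.854e-12 * 3.9 * 2112e-12 / 3e-6
Step 4: Convert to fF (multiply by 1e15).
C = 24.31 fF


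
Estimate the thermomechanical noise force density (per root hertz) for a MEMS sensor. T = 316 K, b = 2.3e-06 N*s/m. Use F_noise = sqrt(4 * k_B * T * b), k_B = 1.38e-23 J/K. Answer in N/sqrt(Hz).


Step 1: Compute 4 * k_B * T * b
= 4 * 1.38e-23 * 316 * 2.3e-06
= 4.0119e-26 N^2/Hz
Step 2: F_noise = sqrt(4.0119e-26)
F_noise = 2.00e-13 N/sqrt(Hz)


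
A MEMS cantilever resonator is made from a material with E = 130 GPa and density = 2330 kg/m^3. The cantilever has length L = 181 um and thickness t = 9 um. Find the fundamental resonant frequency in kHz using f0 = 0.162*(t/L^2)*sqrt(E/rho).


Step 1: Convert units to SI.
t_SI = 9e-6 m, L_SI = 181e-6 m
Step 2: Calculate sqrt(E/rho).
sqrt(130e9 / 2330) = 7469.54 m/s
Step 3: Compute f0.
f0 = 0.162 * 9e-6 / (181e-6)^2 * 7469.54 = 332425.4 Hz = 332.43 kHz


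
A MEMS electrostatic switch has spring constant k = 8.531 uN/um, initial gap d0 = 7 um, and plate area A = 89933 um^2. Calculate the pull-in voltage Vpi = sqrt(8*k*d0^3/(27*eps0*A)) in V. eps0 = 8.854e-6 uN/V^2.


Step 1: Compute numerator: 8 * k * d0^3 = 8 * 8.531 * 7^3 = 23409.064
Step 2: Compute denominator: 27 * eps0 * A = 27 * 8.854e-6 * 89933 = 21.499203
Step 3: Vpi = sqrt(23409.064 / 21.499203)
Vpi = 33.0 V


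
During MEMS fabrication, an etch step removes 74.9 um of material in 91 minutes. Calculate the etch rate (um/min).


Step 1: Etch rate = depth / time
Step 2: rate = 74.9 / 91
rate = 0.823 um/min


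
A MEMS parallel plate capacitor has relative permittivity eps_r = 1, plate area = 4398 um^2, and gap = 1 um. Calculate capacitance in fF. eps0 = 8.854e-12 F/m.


Step 1: Convert area to m^2: A = 4398e-12 m^2
Step 2: Convert gap to m: d = 1e-6 m
Step 3: C = eps0 * eps_r * A / d
C = 8.854e-12 * 1 * 4398e-12 / 1e-6
Step 4: Convert to fF (multiply by 1e15).
C = 38.94 fF


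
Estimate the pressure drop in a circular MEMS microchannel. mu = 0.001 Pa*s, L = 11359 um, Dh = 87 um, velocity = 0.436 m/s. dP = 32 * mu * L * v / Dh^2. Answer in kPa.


Step 1: Convert to SI: L = 11359e-6 m, Dh = 87e-6 m
Step 2: dP = 32 * 0.001 * 11359e-6 * 0.436 / (87e-6)^2
Step 3: dP = 20938.14 Pa
Step 4: Convert to kPa: dP = 20.94 kPa


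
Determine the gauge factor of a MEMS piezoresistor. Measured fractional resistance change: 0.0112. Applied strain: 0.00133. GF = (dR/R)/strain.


Step 1: Identify values.
dR/R = 0.0112, strain = 0.00133
Step 2: GF = (dR/R) / strain = 0.0112 / 0.00133
GF = 8.4


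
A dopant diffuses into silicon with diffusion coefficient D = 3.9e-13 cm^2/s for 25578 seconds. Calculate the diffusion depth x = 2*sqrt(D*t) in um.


Step 1: Compute D*t = 3.9e-13 * 25578 = 9.97542e-09 cm^2
Step 2: sqrt(D*t) = 9.9877e-05 cm
Step 3: x = 2 * 9.9877e-05 cm = 1.99754e-04 cm
Step 4: Convert to um (1 cm = 1e4 um): x = 1.998 um


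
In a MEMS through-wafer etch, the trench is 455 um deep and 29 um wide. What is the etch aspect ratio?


Step 1: AR = depth / width
Step 2: AR = 455 / 29
AR = 15.7


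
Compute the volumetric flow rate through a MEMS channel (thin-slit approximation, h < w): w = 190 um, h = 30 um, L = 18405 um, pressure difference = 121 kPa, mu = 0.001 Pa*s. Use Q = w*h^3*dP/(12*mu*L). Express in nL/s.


Step 1: Convert all dimensions to SI (meters).
w = 190e-6 m, h = 30e-6 m, L = 18405e-6 m, dP = 121e3 Pa
Step 2: Q = w * h^3 * dP / (12 * mu * L)
Q = 190e-6 * (30e-6)^3 * 121e3 / (12 * 0.001 * 18405e-6) = 2.81051345e-09 m^3/s
Step 3: Convert Q from m^3/s to nL/s (1 m^3 = 1e12 nL, so multiply by 1e12).
Q = 2810.513 nL/s


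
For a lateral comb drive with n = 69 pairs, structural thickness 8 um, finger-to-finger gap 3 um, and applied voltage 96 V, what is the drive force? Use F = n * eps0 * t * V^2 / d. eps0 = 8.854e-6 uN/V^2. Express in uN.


Step 1: Parameters: n=69, eps0=8.854e-6 uN/V^2, t=8 um, V=96 V, d=3 um
Step 2: V^2 = 9216
Step 3: F = 69 * 8.854e-6 * 8 * 9216 / 3
F = 15.014 uN


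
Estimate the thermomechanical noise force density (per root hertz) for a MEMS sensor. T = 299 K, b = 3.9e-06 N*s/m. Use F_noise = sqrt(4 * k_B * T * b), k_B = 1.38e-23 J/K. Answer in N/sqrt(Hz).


Step 1: Compute 4 * k_B * T * b
= 4 * 1.38e-23 * 299 * 3.9e-06
= 6.4369e-26 N^2/Hz
Step 2: F_noise = sqrt(6.4369e-26)
F_noise = 2.54e-13 N/sqrt(Hz)


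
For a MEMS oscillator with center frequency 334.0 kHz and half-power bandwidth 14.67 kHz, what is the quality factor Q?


Step 1: Q = f0 / bandwidth
Step 2: Q = 334.0 / 14.67
Q = 22.8


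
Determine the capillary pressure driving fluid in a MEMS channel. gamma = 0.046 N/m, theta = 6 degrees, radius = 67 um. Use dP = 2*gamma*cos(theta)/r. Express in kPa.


Step 1: cos(6 deg) = 0.9945
Step 2: Convert r to m: r = 67e-6 m
Step 3: dP = 2 * 0.046 * 0.9945 / 67e-6 = 1365.6 Pa
Step 4: Convert Pa to kPa (divide by 1000).
dP = 1.37 kPa


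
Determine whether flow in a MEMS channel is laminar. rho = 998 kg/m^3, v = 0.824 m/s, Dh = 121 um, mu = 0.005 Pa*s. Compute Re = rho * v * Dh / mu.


Step 1: Convert Dh to meters: Dh = 121e-6 m
Step 2: Re = rho * v * Dh / mu
Re = 998 * 0.824 * 121e-6 / 0.005
Re = 19.901
Since Re = 19.901 is below ~2300, the flow is laminar.


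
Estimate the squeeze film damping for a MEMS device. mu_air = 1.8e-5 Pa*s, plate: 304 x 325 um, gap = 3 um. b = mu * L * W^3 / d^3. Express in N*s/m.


Step 1: Convert to SI.
L = 304e-6 m, W = 325e-6 m, d = 3e-6 m
Step 2: W^3 = (325e-6)^3 = 3.43e-11 m^3
Step 3: d^3 = (3e-6)^3 = 2.70e-17 m^3
Step 4: b = 1.8e-5 * 304e-6 * 3.43e-11 / 2.70e-17
b = 6.96e-03 N*s/m


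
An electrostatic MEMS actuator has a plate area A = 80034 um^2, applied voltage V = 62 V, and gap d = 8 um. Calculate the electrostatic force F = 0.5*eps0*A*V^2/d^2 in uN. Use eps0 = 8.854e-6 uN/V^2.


Step 1: Identify parameters.
eps0 = 8.854e-6 uN/V^2, A = 80034 um^2, V = 62 V, d = 8 um
Step 2: Compute V^2 = 62^2 = 3844
Step 3: Compute d^2 = 8^2 = 64
Step 4: F = 0.5 * 8.854e-6 * 80034 * 3844 / 64
F = 21.281 uN


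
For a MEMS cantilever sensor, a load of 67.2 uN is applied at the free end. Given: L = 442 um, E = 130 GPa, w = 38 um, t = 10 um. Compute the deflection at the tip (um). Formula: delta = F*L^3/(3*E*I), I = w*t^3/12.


Step 1: Calculate the second moment of area.
I = w * t^3 / 12 = 38 * 10^3 / 12 = 3166.6667 um^4
Step 2: Convert E to consistent units (1 GPa = 1000 uN/um^2).
E = 130 GPa = 130000 uN/um^2
Step 3: Calculate tip deflection.
delta = F * L^3 / (3 * E * I)
delta = 67.2 * 442^3 / (3 * 130000 * 3166.6667)
delta = 4.6986 um


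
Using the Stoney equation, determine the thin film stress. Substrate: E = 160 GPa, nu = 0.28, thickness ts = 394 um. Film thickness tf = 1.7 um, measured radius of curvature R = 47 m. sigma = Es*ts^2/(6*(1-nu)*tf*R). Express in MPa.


Step 1: Compute numerator: Es * ts^2 = 160 * 394^2 = 24837760 (GPa*um^2)
Step 2: Compute denominator (R in um): 6*(1-nu)*tf*R = 6*0.72*1.7*47e6 = 345168000.0 (um^2)
Step 3: sigma (GPa) = 24837760 / 345168000.0 = 7.1958e-02 GPa
Step 4: Convert to MPa (x1000): sigma = 72.0 MPa


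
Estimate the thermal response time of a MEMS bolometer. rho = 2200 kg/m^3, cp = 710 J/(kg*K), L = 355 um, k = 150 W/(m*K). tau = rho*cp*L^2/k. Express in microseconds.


Step 1: Convert L to m: L = 355e-6 m
Step 2: L^2 = (355e-6)^2 = 1.26025e-07 m^2
Step 3: tau = 2200 * 710 * 1.26025e-07 / 150 = 1.3123403e-03 s
Step 4: Convert to microseconds (multiply by 1e6).
tau = 1312.34 us


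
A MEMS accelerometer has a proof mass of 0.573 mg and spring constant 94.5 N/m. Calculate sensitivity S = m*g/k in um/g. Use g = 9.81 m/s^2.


Step 1: Convert mass: m = 0.573 mg = 5.73e-07 kg
Step 2: S = m * g / k = 5.73e-07 * 9.81 / 94.5
Step 3: S = 5.95e-08 m/g
Step 4: Convert to um/g: S = 0.059 um/g


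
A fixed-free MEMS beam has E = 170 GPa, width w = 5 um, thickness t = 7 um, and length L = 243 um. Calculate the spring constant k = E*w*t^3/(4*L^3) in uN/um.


Step 1: Convert E to consistent units (1 GPa = 1000 uN/um^2).
E = 170 GPa = 170000 uN/um^2
Step 2: Compute t^3 = 7^3 = 343
Step 3: Compute L^3 = 243^3 = 14348907
Step 4: k = 170000 * 5 * 343 / (4 * 14348907)
k = 5.0797 uN/um


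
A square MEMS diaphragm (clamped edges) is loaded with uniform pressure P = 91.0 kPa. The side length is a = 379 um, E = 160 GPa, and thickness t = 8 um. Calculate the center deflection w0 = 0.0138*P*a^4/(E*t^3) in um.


Step 1: Convert pressure to compatible units (E is in GPa, so P in GPa).
P = 91.0 kPa = 91.0e-6 GPa
Step 2: Compute numerator: 0.0138 * P * a^4.
a^4 = 379^4 = 20632736881
numerator = 0.0138 * 91.0e-6 * 20632736881 = 2.59106e+04
Step 3: Compute denominator: E * t^3 = 160 * 8^3 = 81920
Step 4: w0 = numerator / denominator = 2.59106e+04 / 81920 = 0.3163 um


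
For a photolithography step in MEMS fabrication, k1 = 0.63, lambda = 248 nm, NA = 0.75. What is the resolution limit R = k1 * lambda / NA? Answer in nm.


Step 1: Identify values: k1 = 0.63, lambda = 248 nm, NA = 0.75
Step 2: R = k1 * lambda / NA
R = 0.63 * 248 / 0.75
R = 208.3 nm


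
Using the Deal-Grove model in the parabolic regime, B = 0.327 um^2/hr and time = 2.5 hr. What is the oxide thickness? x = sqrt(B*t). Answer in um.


Step 1: Compute B*t = 0.327 * 2.5 = 0.8175
Step 2: x = sqrt(0.8175)
x = 0.904 um


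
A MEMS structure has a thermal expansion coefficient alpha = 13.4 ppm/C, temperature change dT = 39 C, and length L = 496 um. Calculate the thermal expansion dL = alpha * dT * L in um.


Step 1: Convert CTE: alpha = 13.4 ppm/C = 13.4e-6 /C
Step 2: dL = 13.4e-6 * 39 * 496
dL = 0.2592 um


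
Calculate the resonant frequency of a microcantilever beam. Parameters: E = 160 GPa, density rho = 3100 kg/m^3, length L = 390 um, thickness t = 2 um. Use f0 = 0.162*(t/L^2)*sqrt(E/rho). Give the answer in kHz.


Step 1: Convert units to SI.
t_SI = 2e-6 m, L_SI = 390e-6 m
Step 2: Calculate sqrt(E/rho).
sqrt(160e9 / 3100) = 7184.21 m/s
Step 3: Compute f0.
f0 = 0.162 * 2e-6 / (390e-6)^2 * 7184.21 = 15303.6 Hz = 15.3 kHz


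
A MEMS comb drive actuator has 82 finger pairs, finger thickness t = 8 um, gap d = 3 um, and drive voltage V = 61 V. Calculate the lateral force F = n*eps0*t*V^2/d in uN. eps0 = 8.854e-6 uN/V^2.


Step 1: Parameters: n=82, eps0=8.854e-6 uN/V^2, t=8 um, V=61 V, d=3 um
Step 2: V^2 = 3721
Step 3: F = 82 * 8.854e-6 * 8 * 3721 / 3
F = 7.204 uN


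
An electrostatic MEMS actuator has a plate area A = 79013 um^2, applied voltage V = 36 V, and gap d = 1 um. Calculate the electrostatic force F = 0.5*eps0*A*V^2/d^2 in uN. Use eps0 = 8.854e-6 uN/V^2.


Step 1: Identify parameters.
eps0 = 8.854e-6 uN/V^2, A = 79013 um^2, V = 36 V, d = 1 um
Step 2: Compute V^2 = 36^2 = 1296
Step 3: Compute d^2 = 1^2 = 1
Step 4: F = 0.5 * 8.854e-6 * 79013 * 1296 / 1
F = 453.329 uN


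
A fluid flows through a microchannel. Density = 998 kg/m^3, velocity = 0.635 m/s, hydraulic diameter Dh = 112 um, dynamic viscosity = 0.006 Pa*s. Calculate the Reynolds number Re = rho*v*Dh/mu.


Step 1: Convert Dh to meters: Dh = 112e-6 m
Step 2: Re = rho * v * Dh / mu
Re = 998 * 0.635 * 112e-6 / 0.006
Re = 11.83


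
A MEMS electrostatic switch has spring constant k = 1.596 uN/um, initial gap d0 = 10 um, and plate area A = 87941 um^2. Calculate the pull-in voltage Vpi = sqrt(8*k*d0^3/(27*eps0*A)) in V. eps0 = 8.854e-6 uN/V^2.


Step 1: Compute numerator: 8 * k * d0^3 = 8 * 1.596 * 10^3 = 12768.0
Step 2: Compute denominator: 27 * eps0 * A = 27 * 8.854e-6 * 87941 = 21.023
Step 3: Vpi = sqrt(12768.0 / 21.023)
Vpi = 24.64 V


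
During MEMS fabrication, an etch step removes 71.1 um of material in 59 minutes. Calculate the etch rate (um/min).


Step 1: Etch rate = depth / time
Step 2: rate = 71.1 / 59
rate = 1.205 um/min


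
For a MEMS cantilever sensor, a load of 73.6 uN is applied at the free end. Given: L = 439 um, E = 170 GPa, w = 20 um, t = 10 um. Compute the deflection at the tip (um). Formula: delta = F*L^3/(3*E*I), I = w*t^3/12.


Step 1: Calculate the second moment of area.
I = w * t^3 / 12 = 20 * 10^3 / 12 = 1666.6667 um^4
Step 2: Convert E to consistent units (1 GPa = 1000 uN/um^2).
E = 170 GPa = 170000 uN/um^2
Step 3: Calculate tip deflection.
delta = F * L^3 / (3 * E * I)
delta = 73.6 * 439^3 / (3 * 170000 * 1666.6667)
delta = 7.3258 um


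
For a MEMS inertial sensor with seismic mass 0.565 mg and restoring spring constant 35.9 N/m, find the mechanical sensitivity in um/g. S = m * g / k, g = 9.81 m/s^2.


Step 1: Convert mass: m = 0.565 mg = 5.65e-07 kg
Step 2: S = m * g / k = 5.65e-07 * 9.81 / 35.9
Step 3: S = 1.54e-07 m/g
Step 4: Convert to um/g: S = 0.154 um/g


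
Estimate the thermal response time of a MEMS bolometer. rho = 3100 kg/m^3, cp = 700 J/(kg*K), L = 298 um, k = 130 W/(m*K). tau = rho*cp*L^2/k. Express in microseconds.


Step 1: Convert L to m: L = 298e-6 m
Step 2: L^2 = (298e-6)^2 = 8.8804e-08 m^2
Step 3: tau = 3100 * 700 * 8.8804e-08 / 130 = 1.48234369e-03 s
Step 4: Convert to microseconds (multiply by 1e6).
tau = 1482.344 us


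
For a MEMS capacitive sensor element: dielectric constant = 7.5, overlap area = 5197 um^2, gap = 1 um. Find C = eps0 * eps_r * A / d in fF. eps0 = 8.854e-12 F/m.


Step 1: Convert area to m^2: A = 5197e-12 m^2
Step 2: Convert gap to m: d = 1e-6 m
Step 3: C = eps0 * eps_r * A / d
C = 8.854e-12 * 7.5 * 5197e-12 / 1e-6
Step 4: Convert to fF (multiply by 1e15).
C = 345.11 fF


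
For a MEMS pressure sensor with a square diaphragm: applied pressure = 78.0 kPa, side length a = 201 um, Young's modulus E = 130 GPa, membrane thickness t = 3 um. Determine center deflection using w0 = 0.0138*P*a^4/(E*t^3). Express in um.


Step 1: Convert pressure to compatible units (E is in GPa, so P in GPa).
P = 78.0 kPa = 78.0e-6 GPa
Step 2: Compute numerator: 0.0138 * P * a^4.
a^4 = 201^4 = 1632240801
numerator = 0.0138 * 78.0e-6 * 1632240801 = 1.75694e+03
Step 3: Compute denominator: E * t^3 = 130 * 3^3 = 3510
Step 4: w0 = numerator / denominator = 1.75694e+03 / 3510 = 0.5006 um


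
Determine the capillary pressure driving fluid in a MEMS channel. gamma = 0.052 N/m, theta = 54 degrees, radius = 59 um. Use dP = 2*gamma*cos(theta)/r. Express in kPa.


Step 1: cos(54 deg) = 0.5878
Step 2: Convert r to m: r = 59e-6 m
Step 3: dP = 2 * 0.052 * 0.5878 / 59e-6 = 1036.1 Pa
Step 4: Convert Pa to kPa (divide by 1000).
dP = 1.04 kPa


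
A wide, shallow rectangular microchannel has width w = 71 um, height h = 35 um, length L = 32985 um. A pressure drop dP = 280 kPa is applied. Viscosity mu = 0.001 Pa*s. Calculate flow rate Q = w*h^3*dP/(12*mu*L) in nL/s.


Step 1: Convert all dimensions to SI (meters).
w = 71e-6 m, h = 35e-6 m, L = 32985e-6 m, dP = 280e3 Pa
Step 2: Q = w * h^3 * dP / (12 * mu * L)
Q = 71e-6 * (35e-6)^3 * 280e3 / (12 * 0.001 * 32985e-6) = 2.1533904e-09 m^3/s
Step 3: Convert Q from m^3/s to nL/s (1 m^3 = 1e12 nL, so multiply by 1e12).
Q = 2153.39 nL/s


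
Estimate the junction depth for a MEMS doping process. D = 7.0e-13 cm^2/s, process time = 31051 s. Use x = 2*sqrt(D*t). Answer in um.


Step 1: Compute D*t = 7.0e-13 * 31051 = 2.17357e-08 cm^2
Step 2: sqrt(D*t) = 1.4743e-04 cm
Step 3: x = 2 * 1.4743e-04 cm = 2.9486e-04 cm
Step 4: Convert to um (1 cm = 1e4 um): x = 2.949 um


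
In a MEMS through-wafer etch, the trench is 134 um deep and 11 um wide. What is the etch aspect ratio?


Step 1: AR = depth / width
Step 2: AR = 134 / 11
AR = 12.2


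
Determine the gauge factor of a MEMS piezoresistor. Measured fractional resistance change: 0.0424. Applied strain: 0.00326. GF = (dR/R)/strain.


Step 1: Identify values.
dR/R = 0.0424, strain = 0.00326
Step 2: GF = (dR/R) / strain = 0.0424 / 0.00326
GF = 13.0


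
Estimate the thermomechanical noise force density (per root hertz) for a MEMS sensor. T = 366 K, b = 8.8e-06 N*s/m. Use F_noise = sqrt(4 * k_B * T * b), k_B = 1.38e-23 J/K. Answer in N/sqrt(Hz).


Step 1: Compute 4 * k_B * T * b
= 4 * 1.38e-23 * 366 * 8.8e-06
= 1.7779e-25 N^2/Hz
Step 2: F_noise = sqrt(1.7779e-25)
F_noise = 4.22e-13 N/sqrt(Hz)


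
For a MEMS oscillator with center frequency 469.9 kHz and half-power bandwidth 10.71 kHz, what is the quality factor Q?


Step 1: Q = f0 / bandwidth
Step 2: Q = 469.9 / 10.71
Q = 43.9


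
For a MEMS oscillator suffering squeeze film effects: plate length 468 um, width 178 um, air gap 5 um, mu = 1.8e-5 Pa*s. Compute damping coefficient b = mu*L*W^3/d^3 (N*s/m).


Step 1: Convert to SI.
L = 468e-6 m, W = 178e-6 m, d = 5e-6 m
Step 2: W^3 = (178e-6)^3 = 5.64e-12 m^3
Step 3: d^3 = (5e-6)^3 = 1.25e-16 m^3
Step 4: b = 1.8e-5 * 468e-6 * 5.64e-12 / 1.25e-16
b = 3.80e-04 N*s/m


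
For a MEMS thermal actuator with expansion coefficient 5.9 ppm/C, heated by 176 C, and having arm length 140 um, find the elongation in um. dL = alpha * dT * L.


Step 1: Convert CTE: alpha = 5.9 ppm/C = 5.9e-6 /C
Step 2: dL = 5.9e-6 * 176 * 140
dL = 0.1454 um


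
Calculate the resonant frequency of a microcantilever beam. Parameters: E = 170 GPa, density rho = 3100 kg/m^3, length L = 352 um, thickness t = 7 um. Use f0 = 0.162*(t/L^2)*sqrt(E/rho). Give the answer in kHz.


Step 1: Convert units to SI.
t_SI = 7e-6 m, L_SI = 352e-6 m
Step 2: Calculate sqrt(E/rho).
sqrt(170e9 / 3100) = 7405.32 m/s
Step 3: Compute f0.
f0 = 0.162 * 7e-6 / (352e-6)^2 * 7405.32 = 67775.3 Hz = 67.78 kHz


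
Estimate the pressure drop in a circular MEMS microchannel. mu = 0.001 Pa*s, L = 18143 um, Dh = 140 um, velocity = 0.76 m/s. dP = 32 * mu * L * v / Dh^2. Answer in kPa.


Step 1: Convert to SI: L = 18143e-6 m, Dh = 140e-6 m
Step 2: dP = 32 * 0.001 * 18143e-6 * 0.76 / (140e-6)^2
Step 3: dP = 22512.13 Pa
Step 4: Convert to kPa: dP = 22.51 kPa


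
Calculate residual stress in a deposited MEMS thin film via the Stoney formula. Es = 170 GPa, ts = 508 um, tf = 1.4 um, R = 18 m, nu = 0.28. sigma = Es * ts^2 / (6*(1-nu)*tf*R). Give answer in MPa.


Step 1: Compute numerator: Es * ts^2 = 170 * 508^2 = 43870880 (GPa*um^2)
Step 2: Compute denominator (R in um): 6*(1-nu)*tf*R = 6*0.72*1.4*18e6 = 108864000.0 (um^2)
Step 3: sigma (GPa) = 43870880 / 108864000.0 = 4.02988e-01 GPa
Step 4: Convert to MPa (x1000): sigma = 403.0 MPa


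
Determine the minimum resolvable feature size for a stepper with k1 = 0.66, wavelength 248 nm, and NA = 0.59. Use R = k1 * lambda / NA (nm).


Step 1: Identify values: k1 = 0.66, lambda = 248 nm, NA = 0.59
Step 2: R = k1 * lambda / NA
R = 0.66 * 248 / 0.59
R = 277.4 nm


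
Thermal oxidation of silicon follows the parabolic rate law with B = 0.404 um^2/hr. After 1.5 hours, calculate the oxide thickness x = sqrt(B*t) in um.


Step 1: Compute B*t = 0.404 * 1.5 = 0.606
Step 2: x = sqrt(0.606)
x = 0.778 um


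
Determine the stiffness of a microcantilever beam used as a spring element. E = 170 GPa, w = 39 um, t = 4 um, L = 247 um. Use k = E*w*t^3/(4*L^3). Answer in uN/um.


Step 1: Convert E to consistent units (1 GPa = 1000 uN/um^2).
E = 170 GPa = 170000 uN/um^2
Step 2: Compute t^3 = 4^3 = 64
Step 3: Compute L^3 = 247^3 = 15069223
Step 4: k = 170000 * 39 * 64 / (4 * 15069223)
k = 7.0395 uN/um


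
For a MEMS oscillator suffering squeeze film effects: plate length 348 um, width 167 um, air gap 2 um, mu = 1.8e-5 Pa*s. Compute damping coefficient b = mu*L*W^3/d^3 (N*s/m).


Step 1: Convert to SI.
L = 348e-6 m, W = 167e-6 m, d = 2e-6 m
Step 2: W^3 = (167e-6)^3 = 4.66e-12 m^3
Step 3: d^3 = (2e-6)^3 = 8.00e-18 m^3
Step 4: b = 1.8e-5 * 348e-6 * 4.66e-12 / 8.00e-18
b = 3.65e-03 N*s/m


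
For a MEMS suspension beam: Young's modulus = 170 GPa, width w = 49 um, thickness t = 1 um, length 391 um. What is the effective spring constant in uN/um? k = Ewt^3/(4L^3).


Step 1: Convert E to consistent units (1 GPa = 1000 uN/um^2).
E = 170 GPa = 170000 uN/um^2
Step 2: Compute t^3 = 1^3 = 1
Step 3: Compute L^3 = 391^3 = 59776471
Step 4: k = 170000 * 49 * 1 / (4 * 59776471)
k = 0.0348 uN/um


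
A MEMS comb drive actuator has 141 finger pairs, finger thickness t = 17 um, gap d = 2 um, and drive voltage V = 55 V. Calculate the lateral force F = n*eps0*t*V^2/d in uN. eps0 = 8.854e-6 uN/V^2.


Step 1: Parameters: n=141, eps0=8.854e-6 uN/V^2, t=17 um, V=55 V, d=2 um
Step 2: V^2 = 3025
Step 3: F = 141 * 8.854e-6 * 17 * 3025 / 2
F = 32.1 uN


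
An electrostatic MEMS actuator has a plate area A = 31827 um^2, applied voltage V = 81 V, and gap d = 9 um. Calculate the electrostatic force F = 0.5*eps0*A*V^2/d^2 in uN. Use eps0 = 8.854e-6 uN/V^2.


Step 1: Identify parameters.
eps0 = 8.854e-6 uN/V^2, A = 31827 um^2, V = 81 V, d = 9 um
Step 2: Compute V^2 = 81^2 = 6561
Step 3: Compute d^2 = 9^2 = 81
Step 4: F = 0.5 * 8.854e-6 * 31827 * 6561 / 81
F = 11.413 uN


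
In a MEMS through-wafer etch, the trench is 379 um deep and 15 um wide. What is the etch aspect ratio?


Step 1: AR = depth / width
Step 2: AR = 379 / 15
AR = 25.3


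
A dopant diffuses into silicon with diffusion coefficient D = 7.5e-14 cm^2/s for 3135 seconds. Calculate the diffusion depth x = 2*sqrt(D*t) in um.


Step 1: Compute D*t = 7.5e-14 * 3135 = 2.35125e-10 cm^2
Step 2: sqrt(D*t) = 1.5334e-05 cm
Step 3: x = 2 * 1.5334e-05 cm = 3.0668e-05 cm
Step 4: Convert to um (1 cm = 1e4 um): x = 0.307 um


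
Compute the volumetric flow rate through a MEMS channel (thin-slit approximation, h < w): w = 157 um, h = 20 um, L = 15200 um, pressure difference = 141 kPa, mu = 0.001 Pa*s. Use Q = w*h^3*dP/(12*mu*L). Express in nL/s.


Step 1: Convert all dimensions to SI (meters).
w = 157e-6 m, h = 20e-6 m, L = 15200e-6 m, dP = 141e3 Pa
Step 2: Q = w * h^3 * dP / (12 * mu * L)
Q = 157e-6 * (20e-6)^3 * 141e3 / (12 * 0.001 * 15200e-6) = 9.7092105e-10 m^3/s
Step 3: Convert Q from m^3/s to nL/s (1 m^3 = 1e12 nL, so multiply by 1e12).
Q = 970.921 nL/s
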